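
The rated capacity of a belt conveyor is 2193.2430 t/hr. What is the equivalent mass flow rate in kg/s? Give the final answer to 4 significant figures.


m_dot = 2193.2430 * 1000 / 3600
m_dot = 609.2 kg/s


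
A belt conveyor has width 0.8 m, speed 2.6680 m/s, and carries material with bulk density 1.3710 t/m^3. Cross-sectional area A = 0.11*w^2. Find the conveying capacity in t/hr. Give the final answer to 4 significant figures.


A = 0.11 * 0.8^2 = 0.0704 m^2
C = 0.0704 * 2.6680 * 1.3710 * 3600
C = 927.0 t/hr


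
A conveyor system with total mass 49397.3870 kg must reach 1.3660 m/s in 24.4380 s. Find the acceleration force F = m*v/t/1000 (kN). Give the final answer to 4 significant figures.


F = 49397.3870 * 1.3660 / 24.4380 / 1000
F = 2.761 kN


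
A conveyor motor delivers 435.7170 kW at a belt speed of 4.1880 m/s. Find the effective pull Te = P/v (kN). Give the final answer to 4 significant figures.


Te = P / v = 435.7170 / 4.1880
Te = 104.0 kN


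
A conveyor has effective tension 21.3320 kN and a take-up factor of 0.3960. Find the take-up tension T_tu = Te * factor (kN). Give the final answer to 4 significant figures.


T_tu = 21.3320 * 0.3960
T_tu = 8.447 kN


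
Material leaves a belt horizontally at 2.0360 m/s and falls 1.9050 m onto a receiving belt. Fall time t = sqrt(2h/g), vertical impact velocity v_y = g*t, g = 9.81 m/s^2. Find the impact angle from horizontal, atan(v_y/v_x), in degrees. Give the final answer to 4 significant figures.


t = sqrt(2*1.9050/9.81) = 0.623201 s
v_y = 9.81 * 0.623201 = 6.1136 m/s
angle = atan(6.1136 / 2.0360) = 71.58 deg


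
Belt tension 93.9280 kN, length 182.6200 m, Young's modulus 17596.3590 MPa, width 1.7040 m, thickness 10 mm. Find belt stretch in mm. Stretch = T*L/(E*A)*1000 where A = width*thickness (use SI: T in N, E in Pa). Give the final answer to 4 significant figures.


A = 1.7040 * 0.01 = 0.01704 m^2
Stretch = 93.9280*1000 * 182.6200 / (17596.3590e6 * 0.01704) * 1000
Stretch = 57.21 mm


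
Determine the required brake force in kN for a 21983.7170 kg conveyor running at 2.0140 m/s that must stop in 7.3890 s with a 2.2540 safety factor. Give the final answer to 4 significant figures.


F = 21983.7170 * 2.0140 / 7.3890 * 2.2540 / 1000
F = 13.51 kN


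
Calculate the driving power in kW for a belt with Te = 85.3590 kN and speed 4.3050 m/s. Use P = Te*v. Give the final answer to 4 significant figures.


P = Te * v = 85.3590 * 4.3050
P = 367.5 kW


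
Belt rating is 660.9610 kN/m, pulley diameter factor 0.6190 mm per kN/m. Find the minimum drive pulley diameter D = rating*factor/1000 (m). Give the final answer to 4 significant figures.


D = 660.9610 * 0.6190 / 1000
D = 0.4091 m


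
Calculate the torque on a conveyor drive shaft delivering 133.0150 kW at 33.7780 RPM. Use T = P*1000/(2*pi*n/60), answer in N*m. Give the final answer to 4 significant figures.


omega = 2*pi*33.7780/60 = 3.53722 rad/s
T = 133.0150*1000 / 3.53722
T = 37600 N*m


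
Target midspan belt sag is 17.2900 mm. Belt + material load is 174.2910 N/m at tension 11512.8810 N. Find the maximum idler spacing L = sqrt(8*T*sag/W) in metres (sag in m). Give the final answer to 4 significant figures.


sag = 17.2900/1000 = 0.017290 m
L = sqrt(8 * 11512.8810 * 0.017290 / 174.2910)
L = 3.023 m


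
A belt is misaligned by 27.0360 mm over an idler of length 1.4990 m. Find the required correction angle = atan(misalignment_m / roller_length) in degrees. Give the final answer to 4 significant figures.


misalign_m = 27.0360 / 1000 = 0.027036 m
angle = atan(0.027036 / 1.4990)
angle = 1.033 deg


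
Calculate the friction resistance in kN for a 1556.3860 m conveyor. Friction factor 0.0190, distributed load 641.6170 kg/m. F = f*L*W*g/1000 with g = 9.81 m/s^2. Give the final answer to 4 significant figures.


F = 0.0190 * 1556.3860 * 641.6170 * 9.81 / 1000
F = 186.1 kN


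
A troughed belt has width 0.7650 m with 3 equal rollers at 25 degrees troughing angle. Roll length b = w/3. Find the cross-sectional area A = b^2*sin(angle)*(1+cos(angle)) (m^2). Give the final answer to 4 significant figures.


b = 0.7650/3 = 0.255 m
A = 0.255^2 * sin(25 deg) * (1 + cos(25 deg))
A = 0.05239 m^2


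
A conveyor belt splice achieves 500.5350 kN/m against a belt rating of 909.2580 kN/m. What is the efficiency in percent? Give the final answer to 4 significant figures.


Eff = 500.5350 / 909.2580 * 100
Eff = 55.05 %


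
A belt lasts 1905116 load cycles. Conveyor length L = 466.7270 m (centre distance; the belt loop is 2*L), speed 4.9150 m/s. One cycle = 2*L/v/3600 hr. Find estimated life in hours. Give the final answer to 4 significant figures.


cycle_time = 2 * 466.7270 / 4.9150 / 3600 = 0.0527554 hr
life = 1905116 * 0.0527554 = 100500 hours


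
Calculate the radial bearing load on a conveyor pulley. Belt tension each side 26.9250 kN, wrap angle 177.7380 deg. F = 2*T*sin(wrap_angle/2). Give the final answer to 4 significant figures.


F = 2 * 26.9250 * sin(177.7380/2 deg)
F = 53.84 kN


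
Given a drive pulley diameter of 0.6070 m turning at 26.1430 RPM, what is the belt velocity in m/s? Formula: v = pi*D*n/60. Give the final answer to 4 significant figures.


v = pi * 0.6070 * 26.1430 / 60
v = 0.8309 m/s


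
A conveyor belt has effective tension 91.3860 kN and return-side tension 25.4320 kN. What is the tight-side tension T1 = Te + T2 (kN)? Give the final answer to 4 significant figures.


T1 = Te + T2 = 91.3860 + 25.4320
T1 = 116.8 kN


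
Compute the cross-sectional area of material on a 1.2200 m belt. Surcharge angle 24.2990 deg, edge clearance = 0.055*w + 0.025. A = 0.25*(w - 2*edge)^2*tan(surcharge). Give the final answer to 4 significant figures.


edge = 0.055*1.2200 + 0.025 = 0.0921 m
ew = 1.2200 - 2*0.0921 = 1.0358 m
A = 0.25 * 1.0358^2 * tan(24.2990 deg)
A = 0.1211 m^2


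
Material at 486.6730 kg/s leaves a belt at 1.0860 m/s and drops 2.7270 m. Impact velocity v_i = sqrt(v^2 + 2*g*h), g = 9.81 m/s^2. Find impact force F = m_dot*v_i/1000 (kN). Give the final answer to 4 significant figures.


v_i = sqrt(1.0860^2 + 2*9.81*2.7270) = 7.3948 m/s
F = 486.6730 * 7.3948 / 1000
F = 3.599 kN


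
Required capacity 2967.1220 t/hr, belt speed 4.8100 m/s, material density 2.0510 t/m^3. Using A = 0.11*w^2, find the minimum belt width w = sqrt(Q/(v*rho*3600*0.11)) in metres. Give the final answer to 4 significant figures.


A_req = 2967.1220 / (4.8100 * 2.0510 * 3600) = 0.0835453 m^2
w = sqrt(0.0835453 / 0.11)
w = 0.8715 m


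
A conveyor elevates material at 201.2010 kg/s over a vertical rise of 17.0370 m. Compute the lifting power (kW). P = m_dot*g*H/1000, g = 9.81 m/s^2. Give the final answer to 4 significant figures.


P = 201.2010 * 9.81 * 17.0370 / 1000
P = 33.63 kW


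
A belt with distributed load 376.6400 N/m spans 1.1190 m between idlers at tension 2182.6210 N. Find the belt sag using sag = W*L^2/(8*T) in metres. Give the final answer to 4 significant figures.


sag = 376.6400 * 1.1190^2 / (8 * 2182.6210)
sag = 0.02701 m


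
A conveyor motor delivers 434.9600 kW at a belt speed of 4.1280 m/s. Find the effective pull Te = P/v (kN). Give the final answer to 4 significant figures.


Te = P / v = 434.9600 / 4.1280
Te = 105.4 kN


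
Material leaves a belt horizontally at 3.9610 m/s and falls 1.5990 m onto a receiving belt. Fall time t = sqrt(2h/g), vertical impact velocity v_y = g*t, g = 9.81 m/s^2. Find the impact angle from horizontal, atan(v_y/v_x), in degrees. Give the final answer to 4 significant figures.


t = sqrt(2*1.5990/9.81) = 0.570959 s
v_y = 9.81 * 0.570959 = 5.60111 m/s
angle = atan(5.60111 / 3.9610) = 54.73 deg


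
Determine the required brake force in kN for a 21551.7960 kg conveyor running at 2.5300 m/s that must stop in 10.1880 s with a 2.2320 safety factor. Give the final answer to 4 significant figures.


F = 21551.7960 * 2.5300 / 10.1880 * 2.2320 / 1000
F = 11.95 kN


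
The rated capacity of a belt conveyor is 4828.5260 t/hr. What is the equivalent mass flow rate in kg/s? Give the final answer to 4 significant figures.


m_dot = 4828.5260 * 1000 / 3600
m_dot = 1341 kg/s


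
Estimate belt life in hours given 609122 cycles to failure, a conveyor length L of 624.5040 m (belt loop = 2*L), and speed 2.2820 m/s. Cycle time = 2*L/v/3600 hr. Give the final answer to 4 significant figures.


cycle_time = 2 * 624.5040 / 2.2820 / 3600 = 0.152036 hr
life = 609122 * 0.152036 = 92610 hours


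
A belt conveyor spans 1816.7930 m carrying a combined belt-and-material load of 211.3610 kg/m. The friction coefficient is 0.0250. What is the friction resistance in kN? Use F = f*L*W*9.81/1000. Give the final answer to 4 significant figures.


F = 0.0250 * 1816.7930 * 211.3610 * 9.81 / 1000
F = 94.18 kN


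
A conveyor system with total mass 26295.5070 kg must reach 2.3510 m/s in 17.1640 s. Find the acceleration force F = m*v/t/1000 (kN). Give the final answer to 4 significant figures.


F = 26295.5070 * 2.3510 / 17.1640 / 1000
F = 3.602 kN


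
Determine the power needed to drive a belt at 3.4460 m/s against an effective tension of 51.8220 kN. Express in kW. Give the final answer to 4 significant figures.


P = Te * v = 51.8220 * 3.4460
P = 178.6 kW


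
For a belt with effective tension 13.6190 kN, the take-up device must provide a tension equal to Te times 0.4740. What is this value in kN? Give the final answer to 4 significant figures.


T_tu = 13.6190 * 0.4740
T_tu = 6.455 kN


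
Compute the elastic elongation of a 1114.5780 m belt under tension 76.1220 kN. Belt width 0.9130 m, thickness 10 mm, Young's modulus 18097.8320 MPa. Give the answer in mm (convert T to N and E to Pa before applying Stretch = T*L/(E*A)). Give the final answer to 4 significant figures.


A = 0.9130 * 0.01 = 0.00913 m^2
Stretch = 76.1220*1000 * 1114.5780 / (18097.8320e6 * 0.00913) * 1000
Stretch = 513.5 mm


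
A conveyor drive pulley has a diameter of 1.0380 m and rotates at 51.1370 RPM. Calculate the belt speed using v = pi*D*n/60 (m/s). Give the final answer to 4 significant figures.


v = pi * 1.0380 * 51.1370 / 60
v = 2.779 m/s


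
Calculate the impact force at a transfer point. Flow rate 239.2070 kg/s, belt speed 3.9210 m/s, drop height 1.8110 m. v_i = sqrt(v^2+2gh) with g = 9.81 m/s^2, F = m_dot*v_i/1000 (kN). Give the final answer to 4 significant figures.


v_i = sqrt(3.9210^2 + 2*9.81*1.8110) = 7.13485 m/s
F = 239.2070 * 7.13485 / 1000
F = 1.707 kN


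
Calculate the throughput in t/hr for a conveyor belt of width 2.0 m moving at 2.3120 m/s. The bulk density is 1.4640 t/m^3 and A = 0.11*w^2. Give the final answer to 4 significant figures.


A = 0.11 * 2.0^2 = 0.44 m^2
C = 0.44 * 2.3120 * 1.4640 * 3600
C = 5361 t/hr


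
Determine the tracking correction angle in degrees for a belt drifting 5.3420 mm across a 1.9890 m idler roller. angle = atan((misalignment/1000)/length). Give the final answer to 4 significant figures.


misalign_m = 5.3420 / 1000 = 0.005342 m
angle = atan(0.005342 / 1.9890)
angle = 0.1539 deg


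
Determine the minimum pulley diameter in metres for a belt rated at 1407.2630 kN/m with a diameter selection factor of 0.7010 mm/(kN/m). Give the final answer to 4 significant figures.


D = 1407.2630 * 0.7010 / 1000
D = 0.9865 m


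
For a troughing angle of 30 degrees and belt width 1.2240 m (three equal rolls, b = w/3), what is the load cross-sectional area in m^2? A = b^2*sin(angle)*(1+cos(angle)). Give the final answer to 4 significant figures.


b = 1.2240/3 = 0.408 m
A = 0.408^2 * sin(30 deg) * (1 + cos(30 deg))
A = 0.1553 m^2


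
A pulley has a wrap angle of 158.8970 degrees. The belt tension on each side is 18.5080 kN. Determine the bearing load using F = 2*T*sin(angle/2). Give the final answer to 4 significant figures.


F = 2 * 18.5080 * sin(158.8970/2 deg)
F = 36.39 kN


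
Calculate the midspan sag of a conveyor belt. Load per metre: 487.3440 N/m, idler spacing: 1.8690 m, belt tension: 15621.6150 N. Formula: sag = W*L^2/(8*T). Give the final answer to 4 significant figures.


sag = 487.3440 * 1.8690^2 / (8 * 15621.6150)
sag = 0.01362 m


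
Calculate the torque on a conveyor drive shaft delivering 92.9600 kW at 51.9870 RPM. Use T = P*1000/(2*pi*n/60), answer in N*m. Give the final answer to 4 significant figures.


omega = 2*pi*51.9870/60 = 5.44407 rad/s
T = 92.9600*1000 / 5.44407
T = 17080 N*m


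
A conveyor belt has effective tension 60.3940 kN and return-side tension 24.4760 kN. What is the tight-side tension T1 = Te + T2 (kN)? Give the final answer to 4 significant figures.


T1 = Te + T2 = 60.3940 + 24.4760
T1 = 84.87 kN


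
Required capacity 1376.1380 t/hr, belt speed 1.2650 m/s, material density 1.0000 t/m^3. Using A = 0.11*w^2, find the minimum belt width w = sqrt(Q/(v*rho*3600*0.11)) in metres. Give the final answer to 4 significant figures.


A_req = 1376.1380 / (1.2650 * 1.0000 * 3600) = 0.302182 m^2
w = sqrt(0.302182 / 0.11)
w = 1.657 m


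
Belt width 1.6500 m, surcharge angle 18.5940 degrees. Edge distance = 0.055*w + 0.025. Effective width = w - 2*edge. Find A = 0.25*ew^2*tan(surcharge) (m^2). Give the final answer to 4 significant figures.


edge = 0.055*1.6500 + 0.025 = 0.11575 m
ew = 1.6500 - 2*0.11575 = 1.4185 m
A = 0.25 * 1.4185^2 * tan(18.5940 deg)
A = 0.1692 m^2


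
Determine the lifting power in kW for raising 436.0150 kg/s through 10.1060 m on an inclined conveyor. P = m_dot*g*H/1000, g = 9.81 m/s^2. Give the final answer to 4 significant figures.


P = 436.0150 * 9.81 * 10.1060 / 1000
P = 43.23 kW


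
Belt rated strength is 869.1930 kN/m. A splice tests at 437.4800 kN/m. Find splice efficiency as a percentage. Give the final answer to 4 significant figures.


Eff = 437.4800 / 869.1930 * 100
Eff = 50.33 %


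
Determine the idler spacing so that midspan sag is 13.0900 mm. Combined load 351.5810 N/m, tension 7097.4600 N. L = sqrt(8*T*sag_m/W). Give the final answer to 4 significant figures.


sag = 13.0900/1000 = 0.013090 m
L = sqrt(8 * 7097.4600 * 0.013090 / 351.5810)
L = 1.454 m


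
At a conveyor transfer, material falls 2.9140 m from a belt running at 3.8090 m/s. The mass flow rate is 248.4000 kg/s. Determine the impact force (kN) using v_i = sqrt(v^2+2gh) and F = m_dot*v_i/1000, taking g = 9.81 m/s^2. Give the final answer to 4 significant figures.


v_i = sqrt(3.8090^2 + 2*9.81*2.9140) = 8.46647 m/s
F = 248.4000 * 8.46647 / 1000
F = 2.103 kN


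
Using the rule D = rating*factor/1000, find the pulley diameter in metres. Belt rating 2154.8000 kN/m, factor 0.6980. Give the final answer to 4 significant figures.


D = 2154.8000 * 0.6980 / 1000
D = 1.504 m


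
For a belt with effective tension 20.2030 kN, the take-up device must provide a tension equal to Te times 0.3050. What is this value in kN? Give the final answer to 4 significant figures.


T_tu = 20.2030 * 0.3050
T_tu = 6.162 kN


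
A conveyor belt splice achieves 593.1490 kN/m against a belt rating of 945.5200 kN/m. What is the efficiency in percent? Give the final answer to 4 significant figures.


Eff = 593.1490 / 945.5200 * 100
Eff = 62.73 %


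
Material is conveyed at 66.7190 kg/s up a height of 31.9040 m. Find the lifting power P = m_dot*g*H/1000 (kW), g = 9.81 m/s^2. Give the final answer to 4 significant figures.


P = 66.7190 * 9.81 * 31.9040 / 1000
P = 20.88 kW


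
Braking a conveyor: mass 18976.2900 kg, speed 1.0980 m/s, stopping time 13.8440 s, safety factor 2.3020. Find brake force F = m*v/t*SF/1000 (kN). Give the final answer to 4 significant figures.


F = 18976.2900 * 1.0980 / 13.8440 * 2.3020 / 1000
F = 3.465 kN


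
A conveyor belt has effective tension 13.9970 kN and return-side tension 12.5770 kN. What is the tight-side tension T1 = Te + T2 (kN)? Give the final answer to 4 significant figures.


T1 = Te + T2 = 13.9970 + 12.5770
T1 = 26.57 kN


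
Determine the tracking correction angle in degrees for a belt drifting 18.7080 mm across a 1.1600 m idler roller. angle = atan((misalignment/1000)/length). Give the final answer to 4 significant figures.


misalign_m = 18.7080 / 1000 = 0.018708 m
angle = atan(0.018708 / 1.1600)
angle = 0.9240 deg


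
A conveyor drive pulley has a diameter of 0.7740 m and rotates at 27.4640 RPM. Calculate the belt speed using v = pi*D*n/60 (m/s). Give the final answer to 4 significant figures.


v = pi * 0.7740 * 27.4640 / 60
v = 1.113 m/s


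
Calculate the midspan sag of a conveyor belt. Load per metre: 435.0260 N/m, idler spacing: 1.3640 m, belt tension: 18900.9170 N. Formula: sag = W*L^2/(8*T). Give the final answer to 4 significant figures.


sag = 435.0260 * 1.3640^2 / (8 * 18900.9170)
sag = 0.005353 m


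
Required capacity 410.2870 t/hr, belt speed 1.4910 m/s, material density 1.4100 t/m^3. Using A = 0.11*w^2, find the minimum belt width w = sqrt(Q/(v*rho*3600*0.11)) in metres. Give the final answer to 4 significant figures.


A_req = 410.2870 / (1.4910 * 1.4100 * 3600) = 0.0542111 m^2
w = sqrt(0.0542111 / 0.11)
w = 0.7020 m


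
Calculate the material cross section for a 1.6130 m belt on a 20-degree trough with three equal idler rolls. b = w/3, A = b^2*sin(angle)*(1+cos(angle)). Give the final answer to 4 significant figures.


b = 1.6130/3 = 0.537667 m
A = 0.537667^2 * sin(20 deg) * (1 + cos(20 deg))
A = 0.1918 m^2


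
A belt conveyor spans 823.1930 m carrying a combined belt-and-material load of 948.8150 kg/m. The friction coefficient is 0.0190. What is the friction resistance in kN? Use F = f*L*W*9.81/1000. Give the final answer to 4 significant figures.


F = 0.0190 * 823.1930 * 948.8150 * 9.81 / 1000
F = 145.6 kN


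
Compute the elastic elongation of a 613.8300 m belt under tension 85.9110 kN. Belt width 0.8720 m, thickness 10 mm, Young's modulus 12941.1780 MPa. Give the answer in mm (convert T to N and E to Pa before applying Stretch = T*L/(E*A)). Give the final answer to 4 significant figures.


A = 0.8720 * 0.01 = 0.00872 m^2
Stretch = 85.9110*1000 * 613.8300 / (12941.1780e6 * 0.00872) * 1000
Stretch = 467.3 mm


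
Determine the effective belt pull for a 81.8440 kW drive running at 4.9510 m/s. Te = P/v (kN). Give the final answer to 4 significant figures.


Te = P / v = 81.8440 / 4.9510
Te = 16.53 kN


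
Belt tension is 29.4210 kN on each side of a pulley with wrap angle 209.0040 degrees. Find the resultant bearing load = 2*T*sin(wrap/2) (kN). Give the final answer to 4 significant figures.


F = 2 * 29.4210 * sin(209.0040/2 deg)
F = 56.97 kN


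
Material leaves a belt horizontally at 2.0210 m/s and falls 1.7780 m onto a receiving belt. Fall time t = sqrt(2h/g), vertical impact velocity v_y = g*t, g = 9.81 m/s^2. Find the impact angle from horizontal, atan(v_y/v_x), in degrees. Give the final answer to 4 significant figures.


t = sqrt(2*1.7780/9.81) = 0.602069 s
v_y = 9.81 * 0.602069 = 5.9063 m/s
angle = atan(5.9063 / 2.0210) = 71.11 deg


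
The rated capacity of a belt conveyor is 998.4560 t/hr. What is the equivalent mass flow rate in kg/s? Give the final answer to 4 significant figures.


m_dot = 998.4560 * 1000 / 3600
m_dot = 277.3 kg/s


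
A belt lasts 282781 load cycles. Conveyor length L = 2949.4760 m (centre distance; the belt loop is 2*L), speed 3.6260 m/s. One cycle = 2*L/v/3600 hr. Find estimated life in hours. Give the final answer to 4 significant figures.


cycle_time = 2 * 2949.4760 / 3.6260 / 3600 = 0.451902 hr
life = 282781 * 0.451902 = 127800 hours


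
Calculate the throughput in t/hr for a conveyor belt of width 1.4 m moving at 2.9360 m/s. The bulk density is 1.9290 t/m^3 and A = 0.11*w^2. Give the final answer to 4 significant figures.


A = 0.11 * 1.4^2 = 0.2156 m^2
C = 0.2156 * 2.9360 * 1.9290 * 3600
C = 4396 t/hr


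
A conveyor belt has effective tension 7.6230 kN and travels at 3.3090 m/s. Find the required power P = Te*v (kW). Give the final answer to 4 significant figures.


P = Te * v = 7.6230 * 3.3090
P = 25.22 kW


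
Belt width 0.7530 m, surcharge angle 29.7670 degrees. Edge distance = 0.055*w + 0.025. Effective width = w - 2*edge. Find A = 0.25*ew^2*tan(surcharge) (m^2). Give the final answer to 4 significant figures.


edge = 0.055*0.7530 + 0.025 = 0.066415 m
ew = 0.7530 - 2*0.066415 = 0.62017 m
A = 0.25 * 0.62017^2 * tan(29.7670 deg)
A = 0.05499 m^2


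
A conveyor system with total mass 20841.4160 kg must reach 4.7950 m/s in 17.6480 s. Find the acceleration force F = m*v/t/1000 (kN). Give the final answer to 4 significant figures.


F = 20841.4160 * 4.7950 / 17.6480 / 1000
F = 5.663 kN


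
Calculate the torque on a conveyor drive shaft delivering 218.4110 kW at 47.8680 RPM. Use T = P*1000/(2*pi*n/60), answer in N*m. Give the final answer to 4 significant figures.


omega = 2*pi*47.8680/60 = 5.01273 rad/s
T = 218.4110*1000 / 5.01273
T = 43570 N*m


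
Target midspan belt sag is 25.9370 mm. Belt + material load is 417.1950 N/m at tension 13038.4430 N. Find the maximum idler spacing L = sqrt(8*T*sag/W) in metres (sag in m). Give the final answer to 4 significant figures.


sag = 25.9370/1000 = 0.025937 m
L = sqrt(8 * 13038.4430 * 0.025937 / 417.1950)
L = 2.547 m


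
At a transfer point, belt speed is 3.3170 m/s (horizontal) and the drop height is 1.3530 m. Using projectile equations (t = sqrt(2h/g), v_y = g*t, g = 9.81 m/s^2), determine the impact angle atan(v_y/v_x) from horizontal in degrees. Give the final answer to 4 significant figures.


t = sqrt(2*1.3530/9.81) = 0.525206 s
v_y = 9.81 * 0.525206 = 5.15227 m/s
angle = atan(5.15227 / 3.3170) = 57.23 deg


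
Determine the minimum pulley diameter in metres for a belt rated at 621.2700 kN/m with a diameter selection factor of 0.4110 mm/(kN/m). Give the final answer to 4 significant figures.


D = 621.2700 * 0.4110 / 1000
D = 0.2553 m


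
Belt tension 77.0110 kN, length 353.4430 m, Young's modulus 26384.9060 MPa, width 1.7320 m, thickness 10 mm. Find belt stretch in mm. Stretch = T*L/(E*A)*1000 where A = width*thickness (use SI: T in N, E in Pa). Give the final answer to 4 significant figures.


A = 1.7320 * 0.01 = 0.01732 m^2
Stretch = 77.0110*1000 * 353.4430 / (26384.9060e6 * 0.01732) * 1000
Stretch = 59.56 mm


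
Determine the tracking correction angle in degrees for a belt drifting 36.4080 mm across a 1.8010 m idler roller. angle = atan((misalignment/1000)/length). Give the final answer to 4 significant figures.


misalign_m = 36.4080 / 1000 = 0.036408 m
angle = atan(0.036408 / 1.8010)
angle = 1.158 deg


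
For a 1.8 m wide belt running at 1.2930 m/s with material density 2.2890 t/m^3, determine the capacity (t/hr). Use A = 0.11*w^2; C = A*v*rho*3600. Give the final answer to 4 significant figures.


A = 0.11 * 1.8^2 = 0.3564 m^2
C = 0.3564 * 1.2930 * 2.2890 * 3600
C = 3797 t/hr


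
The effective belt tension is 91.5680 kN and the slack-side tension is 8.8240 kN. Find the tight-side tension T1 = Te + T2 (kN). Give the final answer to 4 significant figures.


T1 = Te + T2 = 91.5680 + 8.8240
T1 = 100.4 kN


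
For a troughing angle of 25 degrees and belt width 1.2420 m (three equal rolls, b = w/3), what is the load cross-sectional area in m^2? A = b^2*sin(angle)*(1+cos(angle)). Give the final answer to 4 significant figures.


b = 1.2420/3 = 0.414 m
A = 0.414^2 * sin(25 deg) * (1 + cos(25 deg))
A = 0.1381 m^2


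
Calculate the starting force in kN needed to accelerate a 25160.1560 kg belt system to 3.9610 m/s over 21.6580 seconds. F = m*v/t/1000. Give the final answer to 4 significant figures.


F = 25160.1560 * 3.9610 / 21.6580 / 1000
F = 4.602 kN


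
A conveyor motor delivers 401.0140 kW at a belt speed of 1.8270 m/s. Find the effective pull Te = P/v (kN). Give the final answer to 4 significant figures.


Te = P / v = 401.0140 / 1.8270
Te = 219.5 kN


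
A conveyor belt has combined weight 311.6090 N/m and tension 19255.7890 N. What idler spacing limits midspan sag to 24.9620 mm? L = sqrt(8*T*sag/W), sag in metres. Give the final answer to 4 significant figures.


sag = 24.9620/1000 = 0.024962 m
L = sqrt(8 * 19255.7890 * 0.024962 / 311.6090)
L = 3.513 m


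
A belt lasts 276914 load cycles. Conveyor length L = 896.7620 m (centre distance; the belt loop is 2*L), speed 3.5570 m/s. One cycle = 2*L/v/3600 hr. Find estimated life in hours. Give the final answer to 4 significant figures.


cycle_time = 2 * 896.7620 / 3.5570 / 3600 = 0.140062 hr
life = 276914 * 0.140062 = 38790 hours


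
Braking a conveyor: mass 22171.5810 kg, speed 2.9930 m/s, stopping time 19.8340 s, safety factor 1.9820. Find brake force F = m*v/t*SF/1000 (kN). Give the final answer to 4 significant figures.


F = 22171.5810 * 2.9930 / 19.8340 * 1.9820 / 1000
F = 6.631 kN


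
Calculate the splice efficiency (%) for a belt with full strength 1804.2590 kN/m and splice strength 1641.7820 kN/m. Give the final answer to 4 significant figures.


Eff = 1641.7820 / 1804.2590 * 100
Eff = 90.99 %


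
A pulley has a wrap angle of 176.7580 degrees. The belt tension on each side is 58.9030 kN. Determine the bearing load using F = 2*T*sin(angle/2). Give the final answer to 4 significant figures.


F = 2 * 58.9030 * sin(176.7580/2 deg)
F = 117.8 kN


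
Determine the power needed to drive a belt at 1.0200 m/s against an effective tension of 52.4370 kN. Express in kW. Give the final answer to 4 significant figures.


P = Te * v = 52.4370 * 1.0200
P = 53.49 kW


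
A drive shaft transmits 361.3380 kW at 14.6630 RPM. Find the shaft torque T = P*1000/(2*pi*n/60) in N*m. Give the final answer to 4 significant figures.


omega = 2*pi*14.6630/60 = 1.53551 rad/s
T = 361.3380*1000 / 1.53551
T = 235300 N*m


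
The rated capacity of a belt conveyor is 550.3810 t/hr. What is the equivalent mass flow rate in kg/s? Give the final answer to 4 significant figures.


m_dot = 550.3810 * 1000 / 3600
m_dot = 152.9 kg/s


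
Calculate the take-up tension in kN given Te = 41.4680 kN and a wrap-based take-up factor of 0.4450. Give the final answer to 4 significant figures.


T_tu = 41.4680 * 0.4450
T_tu = 18.45 kN


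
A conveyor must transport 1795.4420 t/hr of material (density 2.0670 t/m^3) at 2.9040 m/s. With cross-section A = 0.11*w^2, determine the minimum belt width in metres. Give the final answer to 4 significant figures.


A_req = 1795.4420 / (2.9040 * 2.0670 * 3600) = 0.0830868 m^2
w = sqrt(0.0830868 / 0.11)
w = 0.8691 m


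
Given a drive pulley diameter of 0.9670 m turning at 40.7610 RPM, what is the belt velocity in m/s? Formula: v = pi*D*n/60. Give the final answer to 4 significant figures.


v = pi * 0.9670 * 40.7610 / 60
v = 2.064 m/s


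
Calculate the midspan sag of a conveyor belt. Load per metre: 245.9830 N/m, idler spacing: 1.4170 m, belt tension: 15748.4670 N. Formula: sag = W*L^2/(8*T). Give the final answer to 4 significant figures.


sag = 245.9830 * 1.4170^2 / (8 * 15748.4670)
sag = 0.003920 m


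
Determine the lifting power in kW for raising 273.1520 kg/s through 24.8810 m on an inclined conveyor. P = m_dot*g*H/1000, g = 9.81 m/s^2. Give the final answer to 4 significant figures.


P = 273.1520 * 9.81 * 24.8810 / 1000
P = 66.67 kW


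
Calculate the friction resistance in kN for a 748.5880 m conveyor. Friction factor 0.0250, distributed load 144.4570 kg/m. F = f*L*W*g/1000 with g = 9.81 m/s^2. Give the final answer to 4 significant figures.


F = 0.0250 * 748.5880 * 144.4570 * 9.81 / 1000
F = 26.52 kN


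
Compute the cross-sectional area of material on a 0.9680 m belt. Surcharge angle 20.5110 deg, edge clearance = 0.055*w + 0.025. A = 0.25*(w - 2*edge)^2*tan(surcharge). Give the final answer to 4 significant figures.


edge = 0.055*0.9680 + 0.025 = 0.07824 m
ew = 0.9680 - 2*0.07824 = 0.81152 m
A = 0.25 * 0.81152^2 * tan(20.5110 deg)
A = 0.06159 m^2


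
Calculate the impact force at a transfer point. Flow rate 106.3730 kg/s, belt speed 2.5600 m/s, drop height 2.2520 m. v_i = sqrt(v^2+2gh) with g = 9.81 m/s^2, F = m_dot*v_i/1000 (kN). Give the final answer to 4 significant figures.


v_i = sqrt(2.5600^2 + 2*9.81*2.2520) = 7.12305 m/s
F = 106.3730 * 7.12305 / 1000
F = 0.7577 kN


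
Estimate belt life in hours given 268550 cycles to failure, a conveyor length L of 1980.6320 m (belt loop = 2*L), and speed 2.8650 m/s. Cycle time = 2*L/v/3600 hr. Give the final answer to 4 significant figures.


cycle_time = 2 * 1980.6320 / 2.8650 / 3600 = 0.384067 hr
life = 268550 * 0.384067 = 103100 hours


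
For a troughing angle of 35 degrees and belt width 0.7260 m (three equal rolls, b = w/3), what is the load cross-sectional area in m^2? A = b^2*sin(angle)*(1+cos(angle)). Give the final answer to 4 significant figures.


b = 0.7260/3 = 0.242 m
A = 0.242^2 * sin(35 deg) * (1 + cos(35 deg))
A = 0.06111 m^2


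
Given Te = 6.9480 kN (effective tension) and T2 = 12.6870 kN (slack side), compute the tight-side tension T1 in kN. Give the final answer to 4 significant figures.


T1 = Te + T2 = 6.9480 + 12.6870
T1 = 19.63 kN


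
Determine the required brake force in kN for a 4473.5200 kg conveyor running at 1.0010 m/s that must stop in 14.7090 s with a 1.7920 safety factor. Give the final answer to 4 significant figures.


F = 4473.5200 * 1.0010 / 14.7090 * 1.7920 / 1000
F = 0.5456 kN


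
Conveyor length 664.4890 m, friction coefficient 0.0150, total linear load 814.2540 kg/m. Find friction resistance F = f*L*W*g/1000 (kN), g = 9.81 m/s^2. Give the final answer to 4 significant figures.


F = 0.0150 * 664.4890 * 814.2540 * 9.81 / 1000
F = 79.62 kN


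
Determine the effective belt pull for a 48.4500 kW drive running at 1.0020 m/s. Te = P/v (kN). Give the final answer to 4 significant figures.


Te = P / v = 48.4500 / 1.0020
Te = 48.35 kN


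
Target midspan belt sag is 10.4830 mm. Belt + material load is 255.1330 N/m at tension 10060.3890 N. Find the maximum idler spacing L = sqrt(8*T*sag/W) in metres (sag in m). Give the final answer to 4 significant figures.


sag = 10.4830/1000 = 0.010483 m
L = sqrt(8 * 10060.3890 * 0.010483 / 255.1330)
L = 1.818 m


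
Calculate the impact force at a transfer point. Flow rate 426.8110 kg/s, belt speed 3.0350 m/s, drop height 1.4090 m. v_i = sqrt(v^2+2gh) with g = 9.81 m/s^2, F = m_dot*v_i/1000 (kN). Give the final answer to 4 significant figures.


v_i = sqrt(3.0350^2 + 2*9.81*1.4090) = 6.0709 m/s
F = 426.8110 * 6.0709 / 1000
F = 2.591 kN


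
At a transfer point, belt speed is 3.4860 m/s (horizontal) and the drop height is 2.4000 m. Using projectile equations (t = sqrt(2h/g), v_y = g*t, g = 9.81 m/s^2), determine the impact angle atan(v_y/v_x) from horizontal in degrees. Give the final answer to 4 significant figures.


t = sqrt(2*2.4000/9.81) = 0.699497 s
v_y = 9.81 * 0.699497 = 6.86207 m/s
angle = atan(6.86207 / 3.4860) = 63.07 deg


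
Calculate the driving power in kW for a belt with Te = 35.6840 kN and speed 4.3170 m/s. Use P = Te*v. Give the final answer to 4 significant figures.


P = Te * v = 35.6840 * 4.3170
P = 154.0 kW


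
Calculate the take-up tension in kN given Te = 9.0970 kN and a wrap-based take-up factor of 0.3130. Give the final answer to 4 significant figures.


T_tu = 9.0970 * 0.3130
T_tu = 2.847 kN


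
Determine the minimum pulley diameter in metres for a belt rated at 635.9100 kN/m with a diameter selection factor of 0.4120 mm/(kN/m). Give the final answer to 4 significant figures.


D = 635.9100 * 0.4120 / 1000
D = 0.2620 m


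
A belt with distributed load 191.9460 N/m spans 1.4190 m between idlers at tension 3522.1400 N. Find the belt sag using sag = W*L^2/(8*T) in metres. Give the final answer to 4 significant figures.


sag = 191.9460 * 1.4190^2 / (8 * 3522.1400)
sag = 0.01372 m


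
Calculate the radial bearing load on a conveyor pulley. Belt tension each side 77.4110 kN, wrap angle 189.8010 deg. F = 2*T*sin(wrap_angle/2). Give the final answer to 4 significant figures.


F = 2 * 77.4110 * sin(189.8010/2 deg)
F = 154.3 kN


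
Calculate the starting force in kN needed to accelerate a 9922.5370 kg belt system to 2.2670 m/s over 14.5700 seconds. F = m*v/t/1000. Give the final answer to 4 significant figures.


F = 9922.5370 * 2.2670 / 14.5700 / 1000
F = 1.544 kN


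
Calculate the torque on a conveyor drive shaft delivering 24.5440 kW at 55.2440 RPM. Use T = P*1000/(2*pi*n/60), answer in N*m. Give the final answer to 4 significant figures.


omega = 2*pi*55.2440/60 = 5.78514 rad/s
T = 24.5440*1000 / 5.78514
T = 4243 N*m


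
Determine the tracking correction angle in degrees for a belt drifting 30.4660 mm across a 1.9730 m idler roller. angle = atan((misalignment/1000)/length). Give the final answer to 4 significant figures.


misalign_m = 30.4660 / 1000 = 0.030466 m
angle = atan(0.030466 / 1.9730)
angle = 0.8847 deg


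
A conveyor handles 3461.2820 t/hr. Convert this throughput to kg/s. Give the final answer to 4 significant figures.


m_dot = 3461.2820 * 1000 / 3600
m_dot = 961.5 kg/s


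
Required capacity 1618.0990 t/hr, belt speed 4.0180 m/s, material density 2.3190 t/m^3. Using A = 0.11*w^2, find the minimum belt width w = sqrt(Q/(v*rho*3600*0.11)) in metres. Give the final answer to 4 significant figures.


A_req = 1618.0990 / (4.0180 * 2.3190 * 3600) = 0.0482383 m^2
w = sqrt(0.0482383 / 0.11)
w = 0.6622 m


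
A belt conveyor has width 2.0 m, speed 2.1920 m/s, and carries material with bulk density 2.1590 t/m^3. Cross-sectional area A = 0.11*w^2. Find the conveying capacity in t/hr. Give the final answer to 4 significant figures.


A = 0.11 * 2.0^2 = 0.44 m^2
C = 0.44 * 2.1920 * 2.1590 * 3600
C = 7496 t/hr


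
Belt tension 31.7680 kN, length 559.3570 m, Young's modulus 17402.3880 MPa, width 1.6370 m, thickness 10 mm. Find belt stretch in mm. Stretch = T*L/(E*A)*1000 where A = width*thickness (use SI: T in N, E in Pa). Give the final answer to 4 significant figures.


A = 1.6370 * 0.01 = 0.01637 m^2
Stretch = 31.7680*1000 * 559.3570 / (17402.3880e6 * 0.01637) * 1000
Stretch = 62.38 mm


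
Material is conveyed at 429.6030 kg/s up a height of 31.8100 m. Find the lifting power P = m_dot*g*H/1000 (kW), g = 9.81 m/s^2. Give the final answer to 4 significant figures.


P = 429.6030 * 9.81 * 31.8100 / 1000
P = 134.1 kW


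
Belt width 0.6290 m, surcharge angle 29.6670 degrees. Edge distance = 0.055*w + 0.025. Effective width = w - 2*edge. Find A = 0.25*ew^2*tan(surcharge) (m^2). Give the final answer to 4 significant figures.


edge = 0.055*0.6290 + 0.025 = 0.059595 m
ew = 0.6290 - 2*0.059595 = 0.50981 m
A = 0.25 * 0.50981^2 * tan(29.6670 deg)
A = 0.03701 m^2


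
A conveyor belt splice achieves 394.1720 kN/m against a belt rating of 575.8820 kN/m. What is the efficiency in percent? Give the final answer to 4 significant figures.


Eff = 394.1720 / 575.8820 * 100
Eff = 68.45 %


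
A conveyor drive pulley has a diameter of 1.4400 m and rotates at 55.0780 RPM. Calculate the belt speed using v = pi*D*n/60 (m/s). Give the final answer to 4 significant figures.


v = pi * 1.4400 * 55.0780 / 60
v = 4.153 m/s


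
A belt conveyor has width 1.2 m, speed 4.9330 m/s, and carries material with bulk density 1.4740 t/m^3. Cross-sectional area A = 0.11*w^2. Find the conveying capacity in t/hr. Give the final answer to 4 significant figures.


A = 0.11 * 1.2^2 = 0.1584 m^2
C = 0.1584 * 4.9330 * 1.4740 * 3600
C = 4146 t/hr


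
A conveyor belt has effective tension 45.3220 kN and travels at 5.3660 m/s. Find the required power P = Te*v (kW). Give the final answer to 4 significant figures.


P = Te * v = 45.3220 * 5.3660
P = 243.2 kW


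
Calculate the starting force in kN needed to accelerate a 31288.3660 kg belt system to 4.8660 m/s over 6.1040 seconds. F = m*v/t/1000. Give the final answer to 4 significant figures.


F = 31288.3660 * 4.8660 / 6.1040 / 1000
F = 24.94 kN


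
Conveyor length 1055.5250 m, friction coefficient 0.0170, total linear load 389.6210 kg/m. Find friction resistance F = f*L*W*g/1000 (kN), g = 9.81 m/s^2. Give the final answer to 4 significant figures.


F = 0.0170 * 1055.5250 * 389.6210 * 9.81 / 1000
F = 68.58 kN


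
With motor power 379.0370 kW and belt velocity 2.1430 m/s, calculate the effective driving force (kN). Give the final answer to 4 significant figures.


Te = P / v = 379.0370 / 2.1430
Te = 176.9 kN


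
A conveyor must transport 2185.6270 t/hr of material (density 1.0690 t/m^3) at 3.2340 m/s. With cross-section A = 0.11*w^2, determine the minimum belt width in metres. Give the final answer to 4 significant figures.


A_req = 2185.6270 / (3.2340 * 1.0690 * 3600) = 0.175613 m^2
w = sqrt(0.175613 / 0.11)
w = 1.264 m


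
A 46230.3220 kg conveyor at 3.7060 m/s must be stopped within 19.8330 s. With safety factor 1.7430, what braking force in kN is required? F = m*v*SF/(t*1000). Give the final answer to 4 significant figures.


F = 46230.3220 * 3.7060 / 19.8330 * 1.7430 / 1000
F = 15.06 kN


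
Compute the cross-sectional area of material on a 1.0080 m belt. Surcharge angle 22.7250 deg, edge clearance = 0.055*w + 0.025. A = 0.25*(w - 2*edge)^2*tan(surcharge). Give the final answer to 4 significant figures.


edge = 0.055*1.0080 + 0.025 = 0.08044 m
ew = 1.0080 - 2*0.08044 = 0.84712 m
A = 0.25 * 0.84712^2 * tan(22.7250 deg)
A = 0.07514 m^2


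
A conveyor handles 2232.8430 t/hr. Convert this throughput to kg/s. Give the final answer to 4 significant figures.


m_dot = 2232.8430 * 1000 / 3600
m_dot = 620.2 kg/s


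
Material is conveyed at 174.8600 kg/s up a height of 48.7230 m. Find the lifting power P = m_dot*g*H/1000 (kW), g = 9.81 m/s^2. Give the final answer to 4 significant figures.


P = 174.8600 * 9.81 * 48.7230 / 1000
P = 83.58 kW


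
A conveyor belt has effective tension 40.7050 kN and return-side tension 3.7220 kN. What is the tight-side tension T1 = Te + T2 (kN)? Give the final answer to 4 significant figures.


T1 = Te + T2 = 40.7050 + 3.7220
T1 = 44.43 kN


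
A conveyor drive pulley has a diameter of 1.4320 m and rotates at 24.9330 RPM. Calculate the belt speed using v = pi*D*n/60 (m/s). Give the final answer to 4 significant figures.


v = pi * 1.4320 * 24.9330 / 60
v = 1.869 m/s


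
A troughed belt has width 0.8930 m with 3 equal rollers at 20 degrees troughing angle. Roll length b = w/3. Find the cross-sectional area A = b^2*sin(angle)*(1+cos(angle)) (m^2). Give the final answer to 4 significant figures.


b = 0.8930/3 = 0.297667 m
A = 0.297667^2 * sin(20 deg) * (1 + cos(20 deg))
A = 0.05878 m^2


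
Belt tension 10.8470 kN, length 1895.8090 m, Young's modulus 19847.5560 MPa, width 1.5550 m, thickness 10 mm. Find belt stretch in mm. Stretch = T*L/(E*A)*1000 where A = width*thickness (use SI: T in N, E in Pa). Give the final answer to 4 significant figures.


A = 1.5550 * 0.01 = 0.01555 m^2
Stretch = 10.8470*1000 * 1895.8090 / (19847.5560e6 * 0.01555) * 1000
Stretch = 66.63 mm


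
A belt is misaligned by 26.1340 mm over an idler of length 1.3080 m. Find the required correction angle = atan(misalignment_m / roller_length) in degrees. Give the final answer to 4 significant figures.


misalign_m = 26.1340 / 1000 = 0.026134 m
angle = atan(0.026134 / 1.3080)
angle = 1.145 deg


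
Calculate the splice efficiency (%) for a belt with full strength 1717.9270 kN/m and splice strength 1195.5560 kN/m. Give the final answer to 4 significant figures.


Eff = 1195.5560 / 1717.9270 * 100
Eff = 69.59 %


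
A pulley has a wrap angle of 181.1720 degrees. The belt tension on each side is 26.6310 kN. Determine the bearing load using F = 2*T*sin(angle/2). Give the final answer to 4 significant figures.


F = 2 * 26.6310 * sin(181.1720/2 deg)
F = 53.26 kN


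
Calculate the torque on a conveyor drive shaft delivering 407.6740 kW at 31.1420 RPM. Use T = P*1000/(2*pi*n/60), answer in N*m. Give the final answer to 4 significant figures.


omega = 2*pi*31.1420/60 = 3.26118 rad/s
T = 407.6740*1000 / 3.26118
T = 125000 N*m
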